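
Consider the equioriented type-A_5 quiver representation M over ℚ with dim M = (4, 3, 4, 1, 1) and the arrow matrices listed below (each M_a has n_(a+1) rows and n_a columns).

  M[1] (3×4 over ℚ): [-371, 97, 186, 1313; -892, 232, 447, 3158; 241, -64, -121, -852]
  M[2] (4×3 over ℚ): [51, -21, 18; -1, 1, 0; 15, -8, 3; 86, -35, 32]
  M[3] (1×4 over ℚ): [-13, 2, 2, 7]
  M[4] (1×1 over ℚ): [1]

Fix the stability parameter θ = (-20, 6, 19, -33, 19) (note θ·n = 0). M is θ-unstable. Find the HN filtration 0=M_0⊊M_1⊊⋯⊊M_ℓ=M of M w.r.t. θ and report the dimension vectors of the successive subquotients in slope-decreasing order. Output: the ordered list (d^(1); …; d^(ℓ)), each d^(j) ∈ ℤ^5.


Via rank(M_{q-1}∘⋯∘M_p): M ≅ I[1,1], I[1,3]^2, I[1,5], I[3,3].
μ_θ-semistable layers: μ^(1)=19; μ^(2)=6; μ^(3)=-8/3; μ^(4)=-20

((0, 0, 3, 0, 1); (0, 2, 0, 0, 0); (0, 1, 1, 1, 0); (4, 0, 0, 0, 0))


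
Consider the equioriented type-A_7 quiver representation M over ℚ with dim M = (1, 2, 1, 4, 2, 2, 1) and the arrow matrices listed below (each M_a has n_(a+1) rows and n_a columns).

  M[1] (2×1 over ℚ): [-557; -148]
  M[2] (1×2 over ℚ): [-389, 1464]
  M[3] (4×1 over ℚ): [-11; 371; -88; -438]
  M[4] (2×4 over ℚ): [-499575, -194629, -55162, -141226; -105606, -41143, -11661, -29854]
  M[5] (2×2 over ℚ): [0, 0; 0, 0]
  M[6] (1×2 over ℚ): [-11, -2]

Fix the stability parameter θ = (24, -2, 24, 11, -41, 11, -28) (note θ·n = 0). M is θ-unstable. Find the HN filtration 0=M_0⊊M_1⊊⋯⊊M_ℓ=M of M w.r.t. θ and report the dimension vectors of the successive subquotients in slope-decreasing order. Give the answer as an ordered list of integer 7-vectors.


Barcode: M ≅ I[1,5], I[2,2], I[4,4]^2, I[4,5], I[6,6], I[6,7]. HN layers by μ_θ (5 steps, strictly decreasing):
  μ^(1)=11; μ^(2)=16/5; μ^(3)=-2; μ^(4)=-17/2; μ^(5)=-15

((0, 0, 0, 2, 0, 1, 0); (1, 1, 1, 1, 1, 0, 0); (0, 1, 0, 0, 0, 0, 0); (0, 0, 0, 0, 0, 1, 1); (0, 0, 0, 1, 1, 0, 0))


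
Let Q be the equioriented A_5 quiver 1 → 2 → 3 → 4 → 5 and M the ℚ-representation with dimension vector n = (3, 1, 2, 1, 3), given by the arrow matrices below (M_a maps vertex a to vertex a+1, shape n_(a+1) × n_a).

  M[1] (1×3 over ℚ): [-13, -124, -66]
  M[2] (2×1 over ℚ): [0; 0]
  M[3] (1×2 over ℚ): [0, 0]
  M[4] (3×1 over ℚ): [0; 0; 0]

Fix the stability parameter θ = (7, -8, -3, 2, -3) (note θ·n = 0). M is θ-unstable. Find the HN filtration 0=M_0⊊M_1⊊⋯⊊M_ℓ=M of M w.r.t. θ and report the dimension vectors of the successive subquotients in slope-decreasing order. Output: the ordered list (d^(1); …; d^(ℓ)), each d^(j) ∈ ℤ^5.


Barcode: M ≅ I[1,1]^2, I[1,2], I[3,3]^2, I[4,4], I[5,5]^3. HN layers by μ_θ (4 steps, strictly decreasing):
  μ^(1)=7; μ^(2)=2; μ^(3)=-1/2; μ^(4)=-3

((2, 0, 0, 0, 0); (0, 0, 0, 1, 0); (1, 1, 0, 0, 0); (0, 0, 2, 0, 3))


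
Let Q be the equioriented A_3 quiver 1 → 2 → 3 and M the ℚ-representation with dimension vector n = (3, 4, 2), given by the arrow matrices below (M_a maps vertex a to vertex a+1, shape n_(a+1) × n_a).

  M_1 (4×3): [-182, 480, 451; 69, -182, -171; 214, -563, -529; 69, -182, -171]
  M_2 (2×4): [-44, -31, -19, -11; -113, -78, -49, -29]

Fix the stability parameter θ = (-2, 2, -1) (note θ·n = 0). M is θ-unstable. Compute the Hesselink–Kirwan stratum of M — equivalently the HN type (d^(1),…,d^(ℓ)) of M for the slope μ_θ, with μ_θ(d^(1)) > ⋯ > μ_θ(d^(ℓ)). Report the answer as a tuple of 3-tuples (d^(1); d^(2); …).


Interval decomposition of M: I[1,2], I[1,3]^2, I[2,2].
HN type (ℓ=3): μ^(1)=2; μ^(2)=1/2; μ^(3)=-2

((0, 2, 0); (0, 2, 2); (3, 0, 0))


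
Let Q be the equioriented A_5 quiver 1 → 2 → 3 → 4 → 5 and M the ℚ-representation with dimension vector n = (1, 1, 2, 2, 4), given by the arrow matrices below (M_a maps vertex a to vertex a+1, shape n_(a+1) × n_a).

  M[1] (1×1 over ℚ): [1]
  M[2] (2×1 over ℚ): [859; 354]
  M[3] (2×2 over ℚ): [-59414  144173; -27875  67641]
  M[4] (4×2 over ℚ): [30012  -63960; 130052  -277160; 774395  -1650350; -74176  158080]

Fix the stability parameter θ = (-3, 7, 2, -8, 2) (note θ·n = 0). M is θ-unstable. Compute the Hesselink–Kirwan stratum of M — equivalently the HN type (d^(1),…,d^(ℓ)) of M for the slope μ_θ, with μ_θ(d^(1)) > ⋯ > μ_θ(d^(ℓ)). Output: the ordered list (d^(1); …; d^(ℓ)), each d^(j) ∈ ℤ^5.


Via rank(M_{q-1}∘⋯∘M_p): M ≅ I[1,5], I[3,4], I[5,5]^3.
μ_θ-semistable layers: μ^(1)=2; μ^(2)=1/3; μ^(3)=-3

((0, 0, 0, 0, 4); (0, 1, 1, 1, 0); (1, 0, 1, 1, 0))


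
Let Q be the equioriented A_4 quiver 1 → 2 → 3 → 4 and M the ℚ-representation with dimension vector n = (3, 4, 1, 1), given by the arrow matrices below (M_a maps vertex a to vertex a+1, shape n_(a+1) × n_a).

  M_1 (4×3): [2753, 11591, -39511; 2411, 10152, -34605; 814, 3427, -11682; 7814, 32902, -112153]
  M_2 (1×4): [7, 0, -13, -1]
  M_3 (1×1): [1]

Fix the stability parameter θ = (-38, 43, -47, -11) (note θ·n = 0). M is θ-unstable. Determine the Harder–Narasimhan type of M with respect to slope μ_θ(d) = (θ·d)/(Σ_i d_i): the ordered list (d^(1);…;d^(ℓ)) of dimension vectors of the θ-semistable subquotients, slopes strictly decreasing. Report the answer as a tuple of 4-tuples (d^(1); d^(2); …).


Interval decomposition of M: I[1,2]^2, I[1,4], I[2,2].
HN type (ℓ=3): μ^(1)=43; μ^(2)=-5; μ^(3)=-38

((0, 3, 0, 0); (0, 1, 1, 1); (3, 0, 0, 0))


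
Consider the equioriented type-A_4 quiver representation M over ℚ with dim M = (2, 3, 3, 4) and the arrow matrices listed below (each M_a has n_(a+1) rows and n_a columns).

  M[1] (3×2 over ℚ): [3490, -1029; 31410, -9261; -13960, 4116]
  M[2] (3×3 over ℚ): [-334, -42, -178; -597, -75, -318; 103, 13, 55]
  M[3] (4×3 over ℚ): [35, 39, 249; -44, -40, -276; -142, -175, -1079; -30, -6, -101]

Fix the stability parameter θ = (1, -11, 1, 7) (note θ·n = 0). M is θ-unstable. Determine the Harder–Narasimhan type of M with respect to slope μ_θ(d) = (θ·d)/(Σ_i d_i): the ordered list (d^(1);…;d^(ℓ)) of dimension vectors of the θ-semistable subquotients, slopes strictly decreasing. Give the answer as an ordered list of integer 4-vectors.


Interval decomposition of M: I[1,1], I[1,2], I[2,4]^2, I[3,4], I[4,4].
HN type (ℓ=4): μ^(1)=7; μ^(2)=1; μ^(3)=-5; μ^(4)=-11

((0, 0, 0, 4); (1, 0, 3, 0); (1, 1, 0, 0); (0, 2, 0, 0))


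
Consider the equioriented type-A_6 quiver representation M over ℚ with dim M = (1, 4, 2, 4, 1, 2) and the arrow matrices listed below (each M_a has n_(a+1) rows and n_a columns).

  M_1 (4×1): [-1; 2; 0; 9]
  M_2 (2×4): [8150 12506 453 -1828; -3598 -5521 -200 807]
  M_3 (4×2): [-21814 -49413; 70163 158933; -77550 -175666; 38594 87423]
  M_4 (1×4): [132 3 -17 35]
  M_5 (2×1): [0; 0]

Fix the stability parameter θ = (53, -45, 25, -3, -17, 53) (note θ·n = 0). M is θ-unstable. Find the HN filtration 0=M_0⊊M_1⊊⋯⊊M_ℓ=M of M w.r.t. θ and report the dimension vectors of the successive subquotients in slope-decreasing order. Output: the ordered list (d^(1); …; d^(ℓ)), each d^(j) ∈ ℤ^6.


Barcode: M ≅ I[1,4], I[2,2]^2, I[2,5], I[4,4]^2, I[6,6]^2. HN layers by μ_θ (6 steps, strictly decreasing):
  μ^(1)=53; μ^(2)=11; μ^(3)=4; μ^(4)=5/3; μ^(5)=-3; μ^(6)=-45

((0, 0, 0, 0, 0, 2); (0, 0, 1, 1, 0, 0); (1, 1, 0, 0, 0, 0); (0, 0, 1, 1, 1, 0); (0, 0, 0, 2, 0, 0); (0, 3, 0, 0, 0, 0))


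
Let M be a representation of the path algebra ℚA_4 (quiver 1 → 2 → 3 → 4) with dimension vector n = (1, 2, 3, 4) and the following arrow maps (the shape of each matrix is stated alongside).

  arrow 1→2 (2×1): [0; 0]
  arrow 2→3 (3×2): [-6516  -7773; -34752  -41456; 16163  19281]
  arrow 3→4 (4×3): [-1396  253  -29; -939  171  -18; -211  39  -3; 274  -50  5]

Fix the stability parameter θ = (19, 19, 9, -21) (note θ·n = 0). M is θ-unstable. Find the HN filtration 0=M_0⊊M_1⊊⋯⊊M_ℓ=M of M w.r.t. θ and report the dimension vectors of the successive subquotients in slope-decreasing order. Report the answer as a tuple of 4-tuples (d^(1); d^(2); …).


Via rank(M_{q-1}∘⋯∘M_p): M ≅ I[1,1], I[2,4]^2, I[3,4], I[4,4].
μ_θ-semistable layers: μ^(1)=19; μ^(2)=7/3; μ^(3)=-6; μ^(4)=-21

((1, 0, 0, 0); (0, 2, 2, 2); (0, 0, 1, 1); (0, 0, 0, 1))


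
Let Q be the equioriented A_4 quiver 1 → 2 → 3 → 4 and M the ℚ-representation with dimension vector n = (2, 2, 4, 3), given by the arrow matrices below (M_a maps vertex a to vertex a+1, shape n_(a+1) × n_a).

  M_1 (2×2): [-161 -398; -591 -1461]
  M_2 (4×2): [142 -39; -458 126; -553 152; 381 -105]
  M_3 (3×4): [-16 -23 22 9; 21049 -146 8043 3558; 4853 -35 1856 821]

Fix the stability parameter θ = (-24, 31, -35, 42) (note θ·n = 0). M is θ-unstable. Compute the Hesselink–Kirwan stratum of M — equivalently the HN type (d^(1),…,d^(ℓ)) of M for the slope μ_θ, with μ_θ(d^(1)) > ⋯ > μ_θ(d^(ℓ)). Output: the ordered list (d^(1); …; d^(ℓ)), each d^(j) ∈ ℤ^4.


Interval decomposition of M: I[1,4]^2, I[3,3], I[3,4].
HN type (ℓ=4): μ^(1)=42; μ^(2)=-2; μ^(3)=-24; μ^(4)=-35

((0, 0, 0, 3); (0, 2, 2, 0); (2, 0, 0, 0); (0, 0, 2, 0))


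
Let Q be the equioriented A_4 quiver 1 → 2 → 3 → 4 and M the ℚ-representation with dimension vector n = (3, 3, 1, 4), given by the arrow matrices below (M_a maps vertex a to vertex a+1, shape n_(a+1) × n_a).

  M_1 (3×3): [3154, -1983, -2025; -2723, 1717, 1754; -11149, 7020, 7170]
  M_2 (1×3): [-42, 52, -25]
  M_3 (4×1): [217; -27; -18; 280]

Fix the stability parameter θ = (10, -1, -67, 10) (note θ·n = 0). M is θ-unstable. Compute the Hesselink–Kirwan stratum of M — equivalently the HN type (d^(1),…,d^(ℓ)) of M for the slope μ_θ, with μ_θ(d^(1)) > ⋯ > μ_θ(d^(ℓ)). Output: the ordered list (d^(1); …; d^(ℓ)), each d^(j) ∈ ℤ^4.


Via rank(M_{q-1}∘⋯∘M_p): M ≅ I[1,2]^2, I[1,4], I[4,4]^3.
μ_θ-semistable layers: μ^(1)=10; μ^(2)=9/2; μ^(3)=-58/3

((0, 0, 0, 4); (2, 2, 0, 0); (1, 1, 1, 0))


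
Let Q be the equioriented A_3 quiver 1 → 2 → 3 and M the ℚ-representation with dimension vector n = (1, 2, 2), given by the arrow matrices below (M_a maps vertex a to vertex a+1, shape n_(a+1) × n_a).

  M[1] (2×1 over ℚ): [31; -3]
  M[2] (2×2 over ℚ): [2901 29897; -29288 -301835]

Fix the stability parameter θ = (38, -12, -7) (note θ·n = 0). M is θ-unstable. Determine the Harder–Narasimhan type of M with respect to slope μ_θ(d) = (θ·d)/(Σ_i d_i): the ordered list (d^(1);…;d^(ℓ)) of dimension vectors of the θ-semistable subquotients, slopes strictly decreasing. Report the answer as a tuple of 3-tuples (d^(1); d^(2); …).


Barcode: M ≅ I[1,3], I[2,3]. HN layers by μ_θ (3 steps, strictly decreasing):
  μ^(1)=19/3; μ^(2)=-7; μ^(3)=-12

((1, 1, 1); (0, 0, 1); (0, 1, 0))


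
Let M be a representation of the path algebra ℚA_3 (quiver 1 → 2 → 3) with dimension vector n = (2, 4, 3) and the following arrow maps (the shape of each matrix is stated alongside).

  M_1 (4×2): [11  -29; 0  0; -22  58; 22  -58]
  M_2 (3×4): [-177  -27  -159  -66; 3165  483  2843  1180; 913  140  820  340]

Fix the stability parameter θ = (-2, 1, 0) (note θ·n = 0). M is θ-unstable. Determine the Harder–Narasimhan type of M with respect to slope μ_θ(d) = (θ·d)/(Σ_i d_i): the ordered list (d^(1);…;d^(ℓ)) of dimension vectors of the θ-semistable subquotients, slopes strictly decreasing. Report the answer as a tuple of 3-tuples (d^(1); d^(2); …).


Via rank(M_{q-1}∘⋯∘M_p): M ≅ I[1,1], I[1,3], I[2,2], I[2,3]^2.
μ_θ-semistable layers: μ^(1)=1; μ^(2)=1/2; μ^(3)=-2

((0, 1, 0); (0, 3, 3); (2, 0, 0))


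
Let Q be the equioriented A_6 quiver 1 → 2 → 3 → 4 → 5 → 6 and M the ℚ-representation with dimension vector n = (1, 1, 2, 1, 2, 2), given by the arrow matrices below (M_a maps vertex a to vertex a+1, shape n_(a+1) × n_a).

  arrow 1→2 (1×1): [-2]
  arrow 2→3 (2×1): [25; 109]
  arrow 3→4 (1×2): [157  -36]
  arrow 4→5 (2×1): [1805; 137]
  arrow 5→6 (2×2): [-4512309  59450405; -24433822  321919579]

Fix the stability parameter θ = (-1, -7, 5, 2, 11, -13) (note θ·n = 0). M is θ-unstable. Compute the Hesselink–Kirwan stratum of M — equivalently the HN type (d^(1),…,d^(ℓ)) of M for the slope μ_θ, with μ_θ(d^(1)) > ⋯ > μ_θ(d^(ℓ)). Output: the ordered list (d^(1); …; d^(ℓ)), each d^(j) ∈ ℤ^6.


Via rank(M_{q-1}∘⋯∘M_p): M ≅ I[1,6], I[3,3], I[5,6].
μ_θ-semistable layers: μ^(1)=5; μ^(2)=5/4; μ^(3)=-1; μ^(4)=-4

((0, 0, 1, 0, 0, 0); (0, 0, 1, 1, 1, 1); (0, 0, 0, 0, 1, 1); (1, 1, 0, 0, 0, 0))


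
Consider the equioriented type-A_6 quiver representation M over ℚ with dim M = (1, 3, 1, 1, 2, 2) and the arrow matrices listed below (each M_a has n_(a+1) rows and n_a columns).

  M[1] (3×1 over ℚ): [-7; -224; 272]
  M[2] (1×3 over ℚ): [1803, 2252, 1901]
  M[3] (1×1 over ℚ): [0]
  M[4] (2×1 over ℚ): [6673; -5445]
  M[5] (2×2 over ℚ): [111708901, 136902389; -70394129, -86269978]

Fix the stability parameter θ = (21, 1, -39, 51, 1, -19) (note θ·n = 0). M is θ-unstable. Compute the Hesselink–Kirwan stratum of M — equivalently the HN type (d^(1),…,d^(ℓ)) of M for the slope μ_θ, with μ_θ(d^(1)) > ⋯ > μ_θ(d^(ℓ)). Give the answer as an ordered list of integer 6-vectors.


Via rank(M_{q-1}∘⋯∘M_p): M ≅ I[1,3], I[2,2]^2, I[4,6], I[5,6].
μ_θ-semistable layers: μ^(1)=11; μ^(2)=1; μ^(3)=-17/3; μ^(4)=-9

((0, 0, 0, 1, 1, 1); (0, 2, 0, 0, 0, 0); (1, 1, 1, 0, 0, 0); (0, 0, 0, 0, 1, 1))


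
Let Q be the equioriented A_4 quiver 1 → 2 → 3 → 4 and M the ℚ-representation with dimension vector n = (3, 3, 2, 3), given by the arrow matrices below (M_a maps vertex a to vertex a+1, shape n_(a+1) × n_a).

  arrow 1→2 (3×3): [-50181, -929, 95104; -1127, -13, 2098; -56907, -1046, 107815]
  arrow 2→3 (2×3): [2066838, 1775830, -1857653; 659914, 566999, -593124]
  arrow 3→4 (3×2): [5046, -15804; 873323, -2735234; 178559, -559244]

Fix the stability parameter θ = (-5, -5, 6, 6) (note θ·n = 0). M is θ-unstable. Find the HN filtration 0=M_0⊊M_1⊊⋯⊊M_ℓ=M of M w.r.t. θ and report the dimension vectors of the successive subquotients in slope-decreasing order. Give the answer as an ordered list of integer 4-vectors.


Barcode: M ≅ I[1,1], I[1,4]^2, I[2,2], I[4,4]. HN layers by μ_θ (2 steps, strictly decreasing):
  μ^(1)=6; μ^(2)=-5

((0, 0, 2, 3); (3, 3, 0, 0))


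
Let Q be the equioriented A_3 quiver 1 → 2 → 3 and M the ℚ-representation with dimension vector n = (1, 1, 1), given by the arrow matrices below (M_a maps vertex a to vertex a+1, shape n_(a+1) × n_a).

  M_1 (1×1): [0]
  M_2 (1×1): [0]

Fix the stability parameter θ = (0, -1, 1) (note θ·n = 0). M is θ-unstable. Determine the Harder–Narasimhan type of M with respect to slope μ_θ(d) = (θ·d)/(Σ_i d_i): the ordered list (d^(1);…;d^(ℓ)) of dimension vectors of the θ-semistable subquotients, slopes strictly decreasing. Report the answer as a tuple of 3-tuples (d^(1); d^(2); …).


Interval decomposition of M: I[1,1], I[2,2], I[3,3].
HN type (ℓ=3): μ^(1)=1; μ^(2)=0; μ^(3)=-1

((0, 0, 1); (1, 0, 0); (0, 1, 0))


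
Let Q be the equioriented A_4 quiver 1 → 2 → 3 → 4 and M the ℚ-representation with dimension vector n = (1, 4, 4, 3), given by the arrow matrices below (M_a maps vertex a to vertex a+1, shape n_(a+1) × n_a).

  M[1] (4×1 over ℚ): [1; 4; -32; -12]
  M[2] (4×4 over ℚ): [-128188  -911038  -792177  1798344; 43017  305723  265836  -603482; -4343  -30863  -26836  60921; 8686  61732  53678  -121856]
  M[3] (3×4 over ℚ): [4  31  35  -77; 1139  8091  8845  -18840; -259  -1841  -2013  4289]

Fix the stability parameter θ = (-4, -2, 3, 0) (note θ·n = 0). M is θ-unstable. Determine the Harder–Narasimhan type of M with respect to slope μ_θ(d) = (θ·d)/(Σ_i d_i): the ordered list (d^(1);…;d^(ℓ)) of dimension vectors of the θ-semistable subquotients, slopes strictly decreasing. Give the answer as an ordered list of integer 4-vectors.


Barcode: M ≅ I[1,3], I[2,4]^3. HN layers by μ_θ (4 steps, strictly decreasing):
  μ^(1)=3; μ^(2)=3/2; μ^(3)=-2; μ^(4)=-4

((0, 0, 1, 0); (0, 0, 3, 3); (0, 4, 0, 0); (1, 0, 0, 0))


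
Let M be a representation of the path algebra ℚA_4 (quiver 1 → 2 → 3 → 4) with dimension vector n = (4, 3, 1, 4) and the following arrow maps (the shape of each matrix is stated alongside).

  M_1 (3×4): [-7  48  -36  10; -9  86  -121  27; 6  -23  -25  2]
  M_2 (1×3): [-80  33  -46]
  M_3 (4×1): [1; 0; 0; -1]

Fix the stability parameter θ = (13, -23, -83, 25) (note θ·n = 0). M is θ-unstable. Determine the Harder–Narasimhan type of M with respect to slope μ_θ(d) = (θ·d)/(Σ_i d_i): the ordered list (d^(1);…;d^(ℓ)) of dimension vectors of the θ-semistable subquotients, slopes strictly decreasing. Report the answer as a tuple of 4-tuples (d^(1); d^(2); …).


Interval decomposition of M: I[1,1], I[1,2]^2, I[1,4], I[4,4]^3.
HN type (ℓ=4): μ^(1)=25; μ^(2)=13; μ^(3)=-5; μ^(4)=-31

((0, 0, 0, 4); (1, 0, 0, 0); (2, 2, 0, 0); (1, 1, 1, 0))


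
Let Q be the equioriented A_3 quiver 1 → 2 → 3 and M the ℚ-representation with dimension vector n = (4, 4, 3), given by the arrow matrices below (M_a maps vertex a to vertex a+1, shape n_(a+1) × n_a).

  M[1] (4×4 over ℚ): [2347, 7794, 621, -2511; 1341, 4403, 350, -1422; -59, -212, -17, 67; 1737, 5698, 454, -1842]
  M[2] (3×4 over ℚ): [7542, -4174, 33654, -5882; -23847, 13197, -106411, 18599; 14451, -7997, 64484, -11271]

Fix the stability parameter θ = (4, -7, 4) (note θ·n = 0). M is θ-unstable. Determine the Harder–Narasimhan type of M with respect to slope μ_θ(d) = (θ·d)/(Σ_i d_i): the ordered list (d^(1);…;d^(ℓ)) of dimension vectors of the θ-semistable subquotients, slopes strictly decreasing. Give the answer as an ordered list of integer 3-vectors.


Interval decomposition of M: I[1,1], I[1,2], I[1,3]^2, I[2,3].
HN type (ℓ=3): μ^(1)=4; μ^(2)=-3/2; μ^(3)=-7

((1, 0, 3); (3, 3, 0); (0, 1, 0))


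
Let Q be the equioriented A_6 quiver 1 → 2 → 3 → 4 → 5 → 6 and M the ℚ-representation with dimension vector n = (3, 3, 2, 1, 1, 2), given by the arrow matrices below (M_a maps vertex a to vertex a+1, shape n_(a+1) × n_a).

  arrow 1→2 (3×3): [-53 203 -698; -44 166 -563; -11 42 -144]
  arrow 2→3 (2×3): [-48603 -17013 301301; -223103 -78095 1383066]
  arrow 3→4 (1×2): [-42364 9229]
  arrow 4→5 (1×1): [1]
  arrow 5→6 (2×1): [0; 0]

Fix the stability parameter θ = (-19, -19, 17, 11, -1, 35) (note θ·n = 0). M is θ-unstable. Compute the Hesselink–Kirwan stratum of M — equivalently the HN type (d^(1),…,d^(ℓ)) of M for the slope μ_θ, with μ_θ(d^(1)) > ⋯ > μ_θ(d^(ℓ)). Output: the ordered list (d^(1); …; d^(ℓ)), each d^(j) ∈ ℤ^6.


Interval decomposition of M: I[1,2], I[1,3], I[1,5], I[6,6]^2.
HN type (ℓ=4): μ^(1)=35; μ^(2)=17; μ^(3)=9; μ^(4)=-19

((0, 0, 0, 0, 0, 2); (0, 0, 1, 0, 0, 0); (0, 0, 1, 1, 1, 0); (3, 3, 0, 0, 0, 0))


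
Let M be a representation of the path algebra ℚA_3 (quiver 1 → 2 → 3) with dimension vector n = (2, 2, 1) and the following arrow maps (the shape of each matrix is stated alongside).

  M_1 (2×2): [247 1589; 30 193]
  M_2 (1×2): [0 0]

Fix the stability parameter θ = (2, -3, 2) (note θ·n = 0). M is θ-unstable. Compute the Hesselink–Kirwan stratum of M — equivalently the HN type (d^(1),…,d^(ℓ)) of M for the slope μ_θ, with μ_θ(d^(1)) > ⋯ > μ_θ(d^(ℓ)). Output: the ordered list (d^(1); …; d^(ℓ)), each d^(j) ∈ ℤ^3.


Barcode: M ≅ I[1,2]^2, I[3,3]. HN layers by μ_θ (2 steps, strictly decreasing):
  μ^(1)=2; μ^(2)=-1/2

((0, 0, 1); (2, 2, 0))


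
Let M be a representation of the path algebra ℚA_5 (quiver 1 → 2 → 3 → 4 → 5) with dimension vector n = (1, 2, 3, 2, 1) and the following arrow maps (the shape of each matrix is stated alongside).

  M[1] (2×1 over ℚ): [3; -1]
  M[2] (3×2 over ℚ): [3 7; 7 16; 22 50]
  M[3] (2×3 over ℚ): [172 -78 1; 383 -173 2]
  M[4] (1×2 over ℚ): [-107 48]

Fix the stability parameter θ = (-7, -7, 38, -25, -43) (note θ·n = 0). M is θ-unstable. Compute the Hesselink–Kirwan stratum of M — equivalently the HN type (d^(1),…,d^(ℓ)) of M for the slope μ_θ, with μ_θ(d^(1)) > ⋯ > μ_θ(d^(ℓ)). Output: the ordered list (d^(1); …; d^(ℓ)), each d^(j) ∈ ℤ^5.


Via rank(M_{q-1}∘⋯∘M_p): M ≅ I[1,5], I[2,4], I[3,3].
μ_θ-semistable layers: μ^(1)=38; μ^(2)=13/2; μ^(3)=-7; μ^(4)=-44/5

((0, 0, 1, 0, 0); (0, 0, 1, 1, 0); (0, 1, 0, 0, 0); (1, 1, 1, 1, 1))


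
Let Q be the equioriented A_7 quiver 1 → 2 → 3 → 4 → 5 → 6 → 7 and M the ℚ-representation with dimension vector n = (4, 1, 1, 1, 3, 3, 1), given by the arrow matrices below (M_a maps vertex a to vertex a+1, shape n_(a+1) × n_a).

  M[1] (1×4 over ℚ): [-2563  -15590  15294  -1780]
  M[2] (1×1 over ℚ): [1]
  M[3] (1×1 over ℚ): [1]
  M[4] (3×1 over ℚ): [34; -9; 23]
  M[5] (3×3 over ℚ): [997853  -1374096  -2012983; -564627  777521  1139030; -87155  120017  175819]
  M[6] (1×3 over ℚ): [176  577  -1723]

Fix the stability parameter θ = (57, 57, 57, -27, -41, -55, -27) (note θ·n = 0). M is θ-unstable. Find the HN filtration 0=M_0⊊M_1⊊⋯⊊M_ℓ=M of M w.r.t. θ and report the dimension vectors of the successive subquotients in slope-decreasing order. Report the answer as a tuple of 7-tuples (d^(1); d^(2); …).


Via rank(M_{q-1}∘⋯∘M_p): M ≅ I[1,1]^3, I[1,7], I[5,6]^2.
μ_θ-semistable layers: μ^(1)=57; μ^(2)=3; μ^(3)=-48

((3, 0, 0, 0, 0, 0, 0); (1, 1, 1, 1, 1, 1, 1); (0, 0, 0, 0, 2, 2, 0))


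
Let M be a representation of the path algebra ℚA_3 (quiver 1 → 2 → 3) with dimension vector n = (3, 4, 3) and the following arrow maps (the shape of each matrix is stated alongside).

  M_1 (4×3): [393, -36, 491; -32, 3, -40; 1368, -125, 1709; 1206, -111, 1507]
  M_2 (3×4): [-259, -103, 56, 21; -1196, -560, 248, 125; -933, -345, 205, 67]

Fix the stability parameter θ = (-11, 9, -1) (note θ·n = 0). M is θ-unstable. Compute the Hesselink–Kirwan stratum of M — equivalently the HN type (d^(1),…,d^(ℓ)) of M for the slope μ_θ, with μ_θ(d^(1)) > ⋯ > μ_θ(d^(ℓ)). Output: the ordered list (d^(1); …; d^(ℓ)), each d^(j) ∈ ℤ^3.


Via rank(M_{q-1}∘⋯∘M_p): M ≅ I[1,3]^3, I[2,2].
μ_θ-semistable layers: μ^(1)=9; μ^(2)=4; μ^(3)=-11

((0, 1, 0); (0, 3, 3); (3, 0, 0))


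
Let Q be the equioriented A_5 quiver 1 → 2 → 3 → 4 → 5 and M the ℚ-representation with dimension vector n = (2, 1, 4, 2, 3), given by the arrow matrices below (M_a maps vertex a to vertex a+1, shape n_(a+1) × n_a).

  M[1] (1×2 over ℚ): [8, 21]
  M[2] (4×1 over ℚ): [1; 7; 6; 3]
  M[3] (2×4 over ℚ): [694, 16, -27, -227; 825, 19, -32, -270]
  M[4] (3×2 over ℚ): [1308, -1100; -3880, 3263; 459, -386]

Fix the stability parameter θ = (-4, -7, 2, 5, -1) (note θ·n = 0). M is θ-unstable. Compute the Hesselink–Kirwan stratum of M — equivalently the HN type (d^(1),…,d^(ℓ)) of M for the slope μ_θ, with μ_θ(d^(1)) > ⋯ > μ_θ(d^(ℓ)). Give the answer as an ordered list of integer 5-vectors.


Barcode: M ≅ I[1,1], I[1,5], I[3,3]^2, I[3,5], I[5,5]. HN layers by μ_θ (4 steps, strictly decreasing):
  μ^(1)=2; μ^(2)=-1; μ^(3)=-4; μ^(4)=-11/2

((0, 0, 4, 2, 2); (0, 0, 0, 0, 1); (1, 0, 0, 0, 0); (1, 1, 0, 0, 0))


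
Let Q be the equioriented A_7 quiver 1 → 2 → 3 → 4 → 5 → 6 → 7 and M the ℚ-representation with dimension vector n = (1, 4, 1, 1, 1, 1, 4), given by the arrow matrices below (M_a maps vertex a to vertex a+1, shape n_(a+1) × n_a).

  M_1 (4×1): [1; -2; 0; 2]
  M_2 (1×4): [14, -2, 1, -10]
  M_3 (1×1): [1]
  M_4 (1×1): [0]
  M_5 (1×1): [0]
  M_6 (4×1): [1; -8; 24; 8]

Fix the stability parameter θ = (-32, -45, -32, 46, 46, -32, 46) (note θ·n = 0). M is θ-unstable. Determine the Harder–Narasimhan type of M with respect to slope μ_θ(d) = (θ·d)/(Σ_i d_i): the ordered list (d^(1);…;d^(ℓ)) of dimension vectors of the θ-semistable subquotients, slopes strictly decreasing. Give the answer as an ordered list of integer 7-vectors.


Via rank(M_{q-1}∘⋯∘M_p): M ≅ I[1,4], I[2,2]^3, I[5,5], I[6,7], I[7,7]^3.
μ_θ-semistable layers: μ^(1)=46; μ^(2)=-32; μ^(3)=-77/2; μ^(4)=-45

((0, 0, 0, 1, 1, 0, 4); (0, 0, 1, 0, 0, 1, 0); (1, 1, 0, 0, 0, 0, 0); (0, 3, 0, 0, 0, 0, 0))


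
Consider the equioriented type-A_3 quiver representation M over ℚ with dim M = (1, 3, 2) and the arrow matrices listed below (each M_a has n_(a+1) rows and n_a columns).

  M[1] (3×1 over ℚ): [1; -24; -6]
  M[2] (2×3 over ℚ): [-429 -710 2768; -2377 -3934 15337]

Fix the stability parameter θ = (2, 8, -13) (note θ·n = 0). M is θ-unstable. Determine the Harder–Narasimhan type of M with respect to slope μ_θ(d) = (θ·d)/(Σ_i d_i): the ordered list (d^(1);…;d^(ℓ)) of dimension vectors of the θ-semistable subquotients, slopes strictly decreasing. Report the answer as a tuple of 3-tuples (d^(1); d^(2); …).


Barcode: M ≅ I[1,3], I[2,2], I[2,3]. HN layers by μ_θ (3 steps, strictly decreasing):
  μ^(1)=8; μ^(2)=-1; μ^(3)=-5/2

((0, 1, 0); (1, 1, 1); (0, 1, 1))


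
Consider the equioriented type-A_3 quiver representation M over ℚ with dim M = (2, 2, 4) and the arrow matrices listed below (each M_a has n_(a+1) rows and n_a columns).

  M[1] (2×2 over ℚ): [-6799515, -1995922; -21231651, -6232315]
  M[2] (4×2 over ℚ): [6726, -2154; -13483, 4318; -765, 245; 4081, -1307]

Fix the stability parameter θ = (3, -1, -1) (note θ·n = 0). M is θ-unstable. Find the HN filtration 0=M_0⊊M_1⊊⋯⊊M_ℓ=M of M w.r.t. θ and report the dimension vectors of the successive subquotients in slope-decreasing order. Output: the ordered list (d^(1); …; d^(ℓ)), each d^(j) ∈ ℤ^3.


Interval decomposition of M: I[1,3]^2, I[3,3]^2.
HN type (ℓ=2): μ^(1)=1/3; μ^(2)=-1

((2, 2, 2); (0, 0, 2))


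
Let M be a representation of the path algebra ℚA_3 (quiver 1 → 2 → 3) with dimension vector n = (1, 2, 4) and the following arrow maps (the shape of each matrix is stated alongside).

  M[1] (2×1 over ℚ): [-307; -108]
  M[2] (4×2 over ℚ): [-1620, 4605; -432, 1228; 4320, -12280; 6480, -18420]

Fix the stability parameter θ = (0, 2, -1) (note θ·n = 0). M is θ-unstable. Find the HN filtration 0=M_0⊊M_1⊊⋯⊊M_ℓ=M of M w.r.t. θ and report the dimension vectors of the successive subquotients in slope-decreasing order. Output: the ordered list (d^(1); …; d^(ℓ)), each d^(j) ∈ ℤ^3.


Barcode: M ≅ I[1,2], I[2,3], I[3,3]^3. HN layers by μ_θ (4 steps, strictly decreasing):
  μ^(1)=2; μ^(2)=1/2; μ^(3)=0; μ^(4)=-1

((0, 1, 0); (0, 1, 1); (1, 0, 0); (0, 0, 3))


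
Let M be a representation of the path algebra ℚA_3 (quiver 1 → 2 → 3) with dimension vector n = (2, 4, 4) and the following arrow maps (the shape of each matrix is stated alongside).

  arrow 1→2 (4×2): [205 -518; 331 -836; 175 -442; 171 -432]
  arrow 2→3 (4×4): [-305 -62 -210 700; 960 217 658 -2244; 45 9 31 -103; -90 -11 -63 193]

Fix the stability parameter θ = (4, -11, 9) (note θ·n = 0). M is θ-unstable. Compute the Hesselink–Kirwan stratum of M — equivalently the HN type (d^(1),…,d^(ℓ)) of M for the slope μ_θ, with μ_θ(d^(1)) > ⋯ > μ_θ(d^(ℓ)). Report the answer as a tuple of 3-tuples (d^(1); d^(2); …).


Interval decomposition of M: I[1,3]^2, I[2,2], I[2,3], I[3,3].
HN type (ℓ=3): μ^(1)=9; μ^(2)=-7/2; μ^(3)=-11

((0, 0, 4); (2, 2, 0); (0, 2, 0))


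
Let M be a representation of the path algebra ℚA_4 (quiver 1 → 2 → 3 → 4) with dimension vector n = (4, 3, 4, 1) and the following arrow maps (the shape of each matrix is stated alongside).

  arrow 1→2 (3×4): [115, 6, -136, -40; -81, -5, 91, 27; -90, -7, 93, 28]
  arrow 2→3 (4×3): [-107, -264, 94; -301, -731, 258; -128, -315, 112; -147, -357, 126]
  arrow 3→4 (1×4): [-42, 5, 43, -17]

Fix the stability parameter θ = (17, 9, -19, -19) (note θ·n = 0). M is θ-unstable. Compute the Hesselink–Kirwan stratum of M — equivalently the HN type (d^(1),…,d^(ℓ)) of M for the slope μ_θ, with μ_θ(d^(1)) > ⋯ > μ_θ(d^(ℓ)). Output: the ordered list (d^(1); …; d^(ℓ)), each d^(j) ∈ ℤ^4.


Via rank(M_{q-1}∘⋯∘M_p): M ≅ I[1,1], I[1,2], I[1,3], I[1,4], I[3,3]^2.
μ_θ-semistable layers: μ^(1)=17; μ^(2)=13; μ^(3)=7/3; μ^(4)=-3; μ^(5)=-19

((1, 0, 0, 0); (1, 1, 0, 0); (1, 1, 1, 0); (1, 1, 1, 1); (0, 0, 2, 0))


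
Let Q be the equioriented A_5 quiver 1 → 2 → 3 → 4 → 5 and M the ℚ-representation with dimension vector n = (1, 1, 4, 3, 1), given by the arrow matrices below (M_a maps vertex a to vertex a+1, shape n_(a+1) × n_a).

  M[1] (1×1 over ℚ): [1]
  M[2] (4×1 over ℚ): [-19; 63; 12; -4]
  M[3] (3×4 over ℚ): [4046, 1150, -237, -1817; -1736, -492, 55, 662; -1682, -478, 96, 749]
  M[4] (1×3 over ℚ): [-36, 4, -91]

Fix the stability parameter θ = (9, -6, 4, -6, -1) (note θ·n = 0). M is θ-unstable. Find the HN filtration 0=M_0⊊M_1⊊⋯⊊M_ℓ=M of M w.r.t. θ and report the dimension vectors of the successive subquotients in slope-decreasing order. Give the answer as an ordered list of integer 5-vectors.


Barcode: M ≅ I[1,3], I[3,3], I[3,4], I[3,5], I[4,4]. HN layers by μ_θ (4 steps, strictly decreasing):
  μ^(1)=4; μ^(2)=3/2; μ^(3)=-1; μ^(4)=-6

((0, 0, 2, 0, 0); (1, 1, 0, 0, 0); (0, 0, 2, 2, 1); (0, 0, 0, 1, 0))


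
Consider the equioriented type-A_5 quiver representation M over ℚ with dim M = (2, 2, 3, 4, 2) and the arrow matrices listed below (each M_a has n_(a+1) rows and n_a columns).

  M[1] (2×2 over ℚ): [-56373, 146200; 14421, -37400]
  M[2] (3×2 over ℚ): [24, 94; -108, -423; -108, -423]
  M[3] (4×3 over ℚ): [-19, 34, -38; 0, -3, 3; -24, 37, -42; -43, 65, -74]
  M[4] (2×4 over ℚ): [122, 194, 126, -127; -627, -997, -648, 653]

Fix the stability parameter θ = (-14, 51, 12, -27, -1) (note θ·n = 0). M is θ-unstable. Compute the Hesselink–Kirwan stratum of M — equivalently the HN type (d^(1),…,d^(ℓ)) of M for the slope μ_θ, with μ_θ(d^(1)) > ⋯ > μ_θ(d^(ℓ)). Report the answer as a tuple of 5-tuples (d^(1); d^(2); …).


Barcode: M ≅ I[1,1], I[1,5], I[2,2], I[3,4], I[3,5], I[4,4]. HN layers by μ_θ (6 steps, strictly decreasing):
  μ^(1)=51; μ^(2)=35/4; μ^(3)=-1; μ^(4)=-15/2; μ^(5)=-14; μ^(6)=-27

((0, 1, 0, 0, 0); (0, 1, 1, 1, 1); (0, 0, 0, 0, 1); (0, 0, 2, 2, 0); (2, 0, 0, 0, 0); (0, 0, 0, 1, 0))


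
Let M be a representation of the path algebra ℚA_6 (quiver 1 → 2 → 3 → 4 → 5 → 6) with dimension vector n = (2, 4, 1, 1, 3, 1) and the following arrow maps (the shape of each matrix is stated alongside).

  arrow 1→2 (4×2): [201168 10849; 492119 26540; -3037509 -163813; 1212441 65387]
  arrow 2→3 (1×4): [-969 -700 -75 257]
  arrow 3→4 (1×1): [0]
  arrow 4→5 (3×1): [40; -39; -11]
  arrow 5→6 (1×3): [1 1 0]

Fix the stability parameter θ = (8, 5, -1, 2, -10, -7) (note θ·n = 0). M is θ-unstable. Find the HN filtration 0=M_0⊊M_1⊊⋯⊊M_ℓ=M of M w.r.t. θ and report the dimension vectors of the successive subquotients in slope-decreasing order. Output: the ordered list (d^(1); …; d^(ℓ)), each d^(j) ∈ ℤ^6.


Barcode: M ≅ I[1,2], I[1,3], I[2,2]^2, I[4,6], I[5,5]^2. HN layers by μ_θ (5 steps, strictly decreasing):
  μ^(1)=13/2; μ^(2)=5; μ^(3)=4; μ^(4)=-5; μ^(5)=-10

((1, 1, 0, 0, 0, 0); (0, 2, 0, 0, 0, 0); (1, 1, 1, 0, 0, 0); (0, 0, 0, 1, 1, 1); (0, 0, 0, 0, 2, 0))


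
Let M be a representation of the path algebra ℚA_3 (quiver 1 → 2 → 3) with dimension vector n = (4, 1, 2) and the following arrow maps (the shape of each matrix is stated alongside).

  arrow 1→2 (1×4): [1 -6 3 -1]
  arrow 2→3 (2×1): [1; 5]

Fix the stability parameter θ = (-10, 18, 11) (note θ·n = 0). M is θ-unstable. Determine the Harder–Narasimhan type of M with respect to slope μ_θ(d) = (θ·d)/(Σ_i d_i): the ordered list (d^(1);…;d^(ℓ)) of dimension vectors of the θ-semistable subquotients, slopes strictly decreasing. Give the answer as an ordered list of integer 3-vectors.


Barcode: M ≅ I[1,1]^3, I[1,3], I[3,3]. HN layers by μ_θ (3 steps, strictly decreasing):
  μ^(1)=29/2; μ^(2)=11; μ^(3)=-10

((0, 1, 1); (0, 0, 1); (4, 0, 0))


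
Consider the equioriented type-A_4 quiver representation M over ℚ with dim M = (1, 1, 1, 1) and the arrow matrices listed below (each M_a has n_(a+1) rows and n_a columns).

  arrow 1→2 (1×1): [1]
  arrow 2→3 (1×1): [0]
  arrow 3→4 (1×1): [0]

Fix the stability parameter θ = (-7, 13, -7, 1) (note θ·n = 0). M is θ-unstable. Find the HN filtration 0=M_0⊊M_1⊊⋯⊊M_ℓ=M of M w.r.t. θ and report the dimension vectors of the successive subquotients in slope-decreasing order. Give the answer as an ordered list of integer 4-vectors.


Interval decomposition of M: I[1,2], I[3,3], I[4,4].
HN type (ℓ=3): μ^(1)=13; μ^(2)=1; μ^(3)=-7

((0, 1, 0, 0); (0, 0, 0, 1); (1, 0, 1, 0))


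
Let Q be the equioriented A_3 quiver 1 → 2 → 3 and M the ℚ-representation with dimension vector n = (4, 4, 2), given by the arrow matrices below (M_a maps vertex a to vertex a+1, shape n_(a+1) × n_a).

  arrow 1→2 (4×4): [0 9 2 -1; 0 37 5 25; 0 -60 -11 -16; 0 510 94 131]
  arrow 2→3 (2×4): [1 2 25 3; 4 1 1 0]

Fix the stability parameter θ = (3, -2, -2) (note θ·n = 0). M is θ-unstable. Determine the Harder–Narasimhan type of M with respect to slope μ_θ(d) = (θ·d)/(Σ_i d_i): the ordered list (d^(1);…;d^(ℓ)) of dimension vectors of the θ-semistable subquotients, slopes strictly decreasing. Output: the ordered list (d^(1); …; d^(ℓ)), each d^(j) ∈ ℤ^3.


Barcode: M ≅ I[1,1], I[1,2], I[1,3]^2, I[2,2]. HN layers by μ_θ (4 steps, strictly decreasing):
  μ^(1)=3; μ^(2)=1/2; μ^(3)=-1/3; μ^(4)=-2

((1, 0, 0); (1, 1, 0); (2, 2, 2); (0, 1, 0))


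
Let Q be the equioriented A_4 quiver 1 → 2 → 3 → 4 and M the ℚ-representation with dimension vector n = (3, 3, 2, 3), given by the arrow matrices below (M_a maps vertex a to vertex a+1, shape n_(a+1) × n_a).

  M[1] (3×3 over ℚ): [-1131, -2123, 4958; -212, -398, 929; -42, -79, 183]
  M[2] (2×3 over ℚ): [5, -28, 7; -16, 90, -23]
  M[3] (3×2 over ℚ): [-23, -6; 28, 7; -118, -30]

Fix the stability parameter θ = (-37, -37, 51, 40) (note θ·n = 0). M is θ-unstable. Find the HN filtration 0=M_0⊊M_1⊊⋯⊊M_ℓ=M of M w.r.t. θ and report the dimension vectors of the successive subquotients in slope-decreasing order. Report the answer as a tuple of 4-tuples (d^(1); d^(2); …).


Interval decomposition of M: I[1,2], I[1,4]^2, I[4,4].
HN type (ℓ=3): μ^(1)=91/2; μ^(2)=40; μ^(3)=-37

((0, 0, 2, 2); (0, 0, 0, 1); (3, 3, 0, 0))


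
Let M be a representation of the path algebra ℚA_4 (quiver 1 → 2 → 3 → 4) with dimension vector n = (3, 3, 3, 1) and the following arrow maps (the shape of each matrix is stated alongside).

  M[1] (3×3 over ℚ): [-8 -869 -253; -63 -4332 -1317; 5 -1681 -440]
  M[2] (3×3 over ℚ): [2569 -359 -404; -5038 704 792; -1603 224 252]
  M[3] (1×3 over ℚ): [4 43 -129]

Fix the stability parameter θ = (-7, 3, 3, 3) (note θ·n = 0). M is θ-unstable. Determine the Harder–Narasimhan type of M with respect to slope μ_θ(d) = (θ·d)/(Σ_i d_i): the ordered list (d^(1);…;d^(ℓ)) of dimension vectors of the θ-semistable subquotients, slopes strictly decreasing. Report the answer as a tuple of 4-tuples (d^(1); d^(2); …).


Via rank(M_{q-1}∘⋯∘M_p): M ≅ I[1,2], I[1,3], I[1,4], I[3,3].
μ_θ-semistable layers: μ^(1)=3; μ^(2)=-7

((0, 3, 3, 1); (3, 0, 0, 0))


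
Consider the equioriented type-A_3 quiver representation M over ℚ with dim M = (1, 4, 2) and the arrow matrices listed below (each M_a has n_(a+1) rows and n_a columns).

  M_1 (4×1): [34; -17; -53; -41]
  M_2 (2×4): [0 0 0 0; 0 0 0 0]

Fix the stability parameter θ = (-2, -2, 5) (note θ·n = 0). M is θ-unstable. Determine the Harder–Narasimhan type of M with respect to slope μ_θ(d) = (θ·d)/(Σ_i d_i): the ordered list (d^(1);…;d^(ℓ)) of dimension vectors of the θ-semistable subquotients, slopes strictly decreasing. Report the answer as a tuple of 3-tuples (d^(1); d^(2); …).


Barcode: M ≅ I[1,2], I[2,2]^3, I[3,3]^2. HN layers by μ_θ (2 steps, strictly decreasing):
  μ^(1)=5; μ^(2)=-2

((0, 0, 2); (1, 4, 0))


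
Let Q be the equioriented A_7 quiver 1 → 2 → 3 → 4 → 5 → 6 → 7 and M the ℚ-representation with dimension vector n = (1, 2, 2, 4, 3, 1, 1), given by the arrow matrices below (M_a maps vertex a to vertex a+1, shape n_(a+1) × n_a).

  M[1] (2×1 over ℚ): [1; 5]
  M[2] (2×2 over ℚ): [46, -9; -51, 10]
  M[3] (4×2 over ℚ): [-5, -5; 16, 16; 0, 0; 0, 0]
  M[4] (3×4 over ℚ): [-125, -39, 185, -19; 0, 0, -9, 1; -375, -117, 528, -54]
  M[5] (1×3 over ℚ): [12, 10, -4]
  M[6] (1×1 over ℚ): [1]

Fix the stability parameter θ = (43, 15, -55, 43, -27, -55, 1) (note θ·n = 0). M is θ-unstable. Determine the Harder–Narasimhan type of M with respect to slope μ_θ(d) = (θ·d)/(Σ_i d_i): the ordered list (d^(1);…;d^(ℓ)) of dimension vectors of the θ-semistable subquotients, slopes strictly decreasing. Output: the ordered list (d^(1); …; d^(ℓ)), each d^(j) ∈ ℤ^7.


Via rank(M_{q-1}∘⋯∘M_p): M ≅ I[1,3], I[2,5], I[4,4]^2, I[4,7], I[5,5].
μ_θ-semistable layers: μ^(1)=43; μ^(2)=8; μ^(3)=1; μ^(4)=-13; μ^(5)=-20; μ^(6)=-27

((0, 0, 0, 2, 0, 0, 0); (0, 0, 0, 1, 1, 0, 0); (1, 1, 1, 0, 0, 0, 1); (0, 0, 0, 1, 1, 1, 0); (0, 1, 1, 0, 0, 0, 0); (0, 0, 0, 0, 1, 0, 0))


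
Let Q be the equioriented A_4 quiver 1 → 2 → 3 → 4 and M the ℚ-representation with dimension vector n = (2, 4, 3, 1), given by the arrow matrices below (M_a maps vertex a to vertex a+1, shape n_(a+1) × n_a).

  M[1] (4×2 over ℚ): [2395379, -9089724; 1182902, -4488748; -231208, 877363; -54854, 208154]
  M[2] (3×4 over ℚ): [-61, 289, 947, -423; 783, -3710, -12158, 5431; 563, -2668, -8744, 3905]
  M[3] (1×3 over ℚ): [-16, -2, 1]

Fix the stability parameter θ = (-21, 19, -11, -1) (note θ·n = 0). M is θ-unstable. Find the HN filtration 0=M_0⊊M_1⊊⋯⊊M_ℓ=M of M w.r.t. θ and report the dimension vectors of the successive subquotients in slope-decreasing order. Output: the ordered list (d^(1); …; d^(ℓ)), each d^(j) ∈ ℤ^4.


Interval decomposition of M: I[1,3], I[1,4], I[2,2], I[2,3].
HN type (ℓ=4): μ^(1)=19; μ^(2)=4; μ^(3)=7/3; μ^(4)=-21

((0, 1, 0, 0); (0, 2, 2, 0); (0, 1, 1, 1); (2, 0, 0, 0))


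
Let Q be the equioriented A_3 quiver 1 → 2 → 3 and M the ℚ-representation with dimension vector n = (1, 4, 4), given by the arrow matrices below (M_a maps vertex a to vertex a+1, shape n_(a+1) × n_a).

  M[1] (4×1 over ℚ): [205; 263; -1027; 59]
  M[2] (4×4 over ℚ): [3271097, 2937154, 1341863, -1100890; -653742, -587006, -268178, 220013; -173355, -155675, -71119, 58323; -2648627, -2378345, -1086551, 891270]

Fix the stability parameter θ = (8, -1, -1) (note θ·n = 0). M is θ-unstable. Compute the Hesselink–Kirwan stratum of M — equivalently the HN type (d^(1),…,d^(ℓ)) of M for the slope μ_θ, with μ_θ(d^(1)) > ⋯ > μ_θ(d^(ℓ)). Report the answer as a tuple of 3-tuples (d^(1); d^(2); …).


Barcode: M ≅ I[1,3], I[2,2], I[2,3]^2, I[3,3]. HN layers by μ_θ (2 steps, strictly decreasing):
  μ^(1)=2; μ^(2)=-1

((1, 1, 1); (0, 3, 3))


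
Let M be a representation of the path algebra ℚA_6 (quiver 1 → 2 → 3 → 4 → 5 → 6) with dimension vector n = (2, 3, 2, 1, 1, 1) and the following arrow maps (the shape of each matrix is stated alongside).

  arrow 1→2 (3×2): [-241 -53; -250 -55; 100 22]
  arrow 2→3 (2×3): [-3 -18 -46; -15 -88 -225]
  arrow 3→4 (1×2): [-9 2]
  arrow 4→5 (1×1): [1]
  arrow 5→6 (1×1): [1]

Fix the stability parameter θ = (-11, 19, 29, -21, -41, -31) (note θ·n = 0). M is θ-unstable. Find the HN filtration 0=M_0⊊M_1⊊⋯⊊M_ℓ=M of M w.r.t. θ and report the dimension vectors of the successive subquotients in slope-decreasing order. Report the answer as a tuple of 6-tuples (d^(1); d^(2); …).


Via rank(M_{q-1}∘⋯∘M_p): M ≅ I[1,2], I[1,6], I[2,3].
μ_θ-semistable layers: μ^(1)=29; μ^(2)=19; μ^(3)=-9; μ^(4)=-11

((0, 0, 1, 0, 0, 0); (0, 2, 0, 0, 0, 0); (0, 1, 1, 1, 1, 1); (2, 0, 0, 0, 0, 0))
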